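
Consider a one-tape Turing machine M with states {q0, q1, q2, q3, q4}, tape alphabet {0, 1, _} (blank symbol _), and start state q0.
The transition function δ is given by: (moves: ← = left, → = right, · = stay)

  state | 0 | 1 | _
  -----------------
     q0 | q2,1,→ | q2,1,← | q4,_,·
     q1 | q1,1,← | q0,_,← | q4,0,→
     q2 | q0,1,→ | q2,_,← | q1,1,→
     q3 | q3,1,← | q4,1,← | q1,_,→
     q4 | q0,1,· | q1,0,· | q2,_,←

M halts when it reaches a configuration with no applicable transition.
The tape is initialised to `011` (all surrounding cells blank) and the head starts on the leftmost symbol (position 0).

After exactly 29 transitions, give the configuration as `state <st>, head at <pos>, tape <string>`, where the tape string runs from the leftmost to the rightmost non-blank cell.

q0 | ____[0]11   read 0 → write 1, move →, go to q2
q2 | ____1[1]1   read 1 → write _, move ←, go to q2
q2 | ____[1]_1   read 1 → write _, move ←, go to q2
q2 | ___[_]__1   read _ → write 1, move →, go to q1
q1 | ___1[_]_1   read _ → write 0, move →, go to q4
q4 | ___10[_]1   read _ → write _, move ←, go to q2
q2 | ___1[0]_1   read 0 → write 1, move →, go to q0
q0 | ___11[_]1   read _ → write _, move ·, go to q4
q4 | ___11[_]1   read _ → write _, move ←, go to q2
q2 | ___1[1]_1   read 1 → write _, move ←, go to q2
q2 | ___[1]__1   read 1 → write _, move ←, go to q2
q2 | __[_]___1   read _ → write 1, move →, go to q1
q1 | __1[_]__1   read _ → write 0, move →, go to q4
q4 | __10[_]_1   read _ → write _, move ←, go to q2
q2 | __1[0]__1   read 0 → write 1, move →, go to q0
q0 | __11[_]_1   read _ → write _, move ·, go to q4
q4 | __11[_]_1   read _ → write _, move ←, go to q2
q2 | __1[1]__1   read 1 → write _, move ←, go to q2
q2 | __[1]___1   read 1 → write _, move ←, go to q2
q2 | _[_]____1   read _ → write 1, move →, go to q1
q1 | _1[_]___1   read _ → write 0, move →, go to q4
q4 | _10[_]__1   read _ → write _, move ←, go to q2
q2 | _1[0]___1   read 0 → write 1, move →, go to q0
q0 | _11[_]__1   read _ → write _, move ·, go to q4
q4 | _11[_]__1   read _ → write _, move ←, go to q2
q2 | _1[1]___1   read 1 → write _, move ←, go to q2
q2 | _[1]____1   read 1 → write _, move ←, go to q2
q2 | [_]_____1   read _ → write 1, move →, go to q1
q1 | 1[_]____1   read _ → write 0, move →, go to q4
q4 | 10[_]___1
After 29 steps: state q4, head at -2, tape 10____1.

state q4, head at -2, tape 10____1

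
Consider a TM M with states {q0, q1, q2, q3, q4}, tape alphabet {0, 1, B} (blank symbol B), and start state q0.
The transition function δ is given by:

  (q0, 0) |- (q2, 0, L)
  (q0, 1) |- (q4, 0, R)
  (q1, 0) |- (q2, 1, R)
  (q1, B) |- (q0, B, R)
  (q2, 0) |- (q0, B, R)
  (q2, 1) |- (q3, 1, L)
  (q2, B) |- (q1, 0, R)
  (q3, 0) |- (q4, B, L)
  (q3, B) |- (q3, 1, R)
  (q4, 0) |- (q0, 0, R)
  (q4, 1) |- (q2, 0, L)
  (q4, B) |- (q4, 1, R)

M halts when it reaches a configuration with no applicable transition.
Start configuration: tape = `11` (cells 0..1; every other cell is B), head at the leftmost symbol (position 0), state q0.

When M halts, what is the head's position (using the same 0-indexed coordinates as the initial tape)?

4

q0 | [1]1BBB   read 1 → write 0, move R, go to q4
q4 | 0[1]BBB   read 1 → write 0, move L, go to q2
q2 | [0]0BBB   read 0 → write B, move R, go to q0
q0 | B[0]BBB   read 0 → write 0, move L, go to q2
q2 | [B]0BBB   read B → write 0, move R, go to q1
q1 | 0[0]BBB   read 0 → write 1, move R, go to q2
q2 | 01[B]BB   read B → write 0, move R, go to q1
q1 | 010[B]B   read B → write B, move R, go to q0
q0 | 010B[B]
At halt the head is at cell 4.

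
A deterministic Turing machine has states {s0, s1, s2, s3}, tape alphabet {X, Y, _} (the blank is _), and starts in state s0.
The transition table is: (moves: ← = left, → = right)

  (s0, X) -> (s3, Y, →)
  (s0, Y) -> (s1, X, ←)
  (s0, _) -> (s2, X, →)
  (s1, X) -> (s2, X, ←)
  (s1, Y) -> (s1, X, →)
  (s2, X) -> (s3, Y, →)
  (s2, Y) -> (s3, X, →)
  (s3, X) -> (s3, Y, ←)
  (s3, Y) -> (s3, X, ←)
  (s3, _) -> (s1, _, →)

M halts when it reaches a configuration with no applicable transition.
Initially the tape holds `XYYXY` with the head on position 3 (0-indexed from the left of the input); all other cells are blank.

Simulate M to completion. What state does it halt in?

s2

state=s0 head=3 tape=_XYY[X]Y   (s0,X)→(s3,Y,→)
state=s3 head=4 tape=_XYYY[Y]   (s3,Y)→(s3,X,←)
state=s3 head=3 tape=_XYY[Y]X   (s3,Y)→(s3,X,←)
state=s3 head=2 tape=_XY[Y]XX   (s3,Y)→(s3,X,←)
state=s3 head=1 tape=_X[Y]XXX   (s3,Y)→(s3,X,←)
state=s3 head=0 tape=_[X]XXXX   (s3,X)→(s3,Y,←)
state=s3 head=-1 tape=[_]YXXXX   (s3,_)→(s1,_,→)
state=s1 head=0 tape=_[Y]XXXX   (s1,Y)→(s1,X,→)
state=s1 head=1 tape=_X[X]XXX   (s1,X)→(s2,X,←)
state=s2 head=0 tape=_[X]XXXX   (s2,X)→(s3,Y,→)
state=s3 head=1 tape=_Y[X]XXX   (s3,X)→(s3,Y,←)
state=s3 head=0 tape=_[Y]YXXX   (s3,Y)→(s3,X,←)
state=s3 head=-1 tape=[_]XYXXX   (s3,_)→(s1,_,→)
state=s1 head=0 tape=_[X]YXXX   (s1,X)→(s2,X,←)
state=s2 head=-1 tape=[_]XYXXX
No transition is defined for (s2, _); M halts in state s2.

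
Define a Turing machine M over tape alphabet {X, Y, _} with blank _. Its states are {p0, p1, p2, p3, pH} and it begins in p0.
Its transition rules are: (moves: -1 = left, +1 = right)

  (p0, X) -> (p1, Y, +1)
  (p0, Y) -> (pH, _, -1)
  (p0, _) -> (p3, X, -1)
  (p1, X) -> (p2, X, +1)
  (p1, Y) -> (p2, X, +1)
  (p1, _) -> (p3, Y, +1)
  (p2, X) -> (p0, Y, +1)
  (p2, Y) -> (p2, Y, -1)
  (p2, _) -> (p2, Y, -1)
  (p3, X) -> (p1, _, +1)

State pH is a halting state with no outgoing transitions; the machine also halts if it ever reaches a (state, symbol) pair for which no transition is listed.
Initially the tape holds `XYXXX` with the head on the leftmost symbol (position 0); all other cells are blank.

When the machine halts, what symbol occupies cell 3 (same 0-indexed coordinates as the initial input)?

p0 | [X]YXXX_   read X → write Y, move +1, go to p1
p1 | Y[Y]XXX_   read Y → write X, move +1, go to p2
p2 | YX[X]XX_   read X → write Y, move +1, go to p0
p0 | YXY[X]X_   read X → write Y, move +1, go to p1
p1 | YXYY[X]_   read X → write X, move +1, go to p2
p2 | YXYYX[_]   read _ → write Y, move -1, go to p2
p2 | YXYY[X]Y   read X → write Y, move +1, go to p0
p0 | YXYYY[Y]   read Y → write _, move -1, go to pH
pH | YXYY[Y]_
Cell 3 holds Y when M halts.

Y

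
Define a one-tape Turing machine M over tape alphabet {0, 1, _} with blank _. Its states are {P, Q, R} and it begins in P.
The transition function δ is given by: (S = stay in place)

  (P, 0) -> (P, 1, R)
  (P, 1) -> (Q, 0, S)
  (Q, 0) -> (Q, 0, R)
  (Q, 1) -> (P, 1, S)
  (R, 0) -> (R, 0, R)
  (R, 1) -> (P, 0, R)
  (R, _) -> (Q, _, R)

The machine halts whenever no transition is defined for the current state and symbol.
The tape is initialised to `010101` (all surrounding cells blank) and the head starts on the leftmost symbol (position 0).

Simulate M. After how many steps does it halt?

11

P | [0]10101_   read 0 → write 1, move R, go to P
P | 1[1]0101_   read 1 → write 0, move S, go to Q
Q | 1[0]0101_   read 0 → write 0, move R, go to Q
Q | 10[0]101_   read 0 → write 0, move R, go to Q
Q | 100[1]01_   read 1 → write 1, move S, go to P
P | 100[1]01_   read 1 → write 0, move S, go to Q
Q | 100[0]01_   read 0 → write 0, move R, go to Q
Q | 1000[0]1_   read 0 → write 0, move R, go to Q
Q | 10000[1]_   read 1 → write 1, move S, go to P
P | 10000[1]_   read 1 → write 0, move S, go to Q
Q | 10000[0]_   read 0 → write 0, move R, go to Q
Q | 100000[_]
M halts after 11 transitions.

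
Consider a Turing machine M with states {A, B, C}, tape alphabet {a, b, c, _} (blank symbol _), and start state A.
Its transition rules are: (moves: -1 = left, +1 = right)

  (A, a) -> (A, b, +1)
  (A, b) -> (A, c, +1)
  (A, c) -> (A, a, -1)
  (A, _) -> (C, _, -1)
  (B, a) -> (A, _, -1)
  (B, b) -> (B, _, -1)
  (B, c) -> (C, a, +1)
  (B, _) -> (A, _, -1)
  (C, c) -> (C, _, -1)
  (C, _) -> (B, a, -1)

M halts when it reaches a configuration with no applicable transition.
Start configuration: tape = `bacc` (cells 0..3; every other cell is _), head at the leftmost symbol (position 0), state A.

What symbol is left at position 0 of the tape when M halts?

A | [b]acc_   read b → write c, move +1, go to A
A | c[a]cc_   read a → write b, move +1, go to A
A | cb[c]c_   read c → write a, move -1, go to A
A | c[b]ac_   read b → write c, move +1, go to A
A | cc[a]c_   read a → write b, move +1, go to A
A | ccb[c]_   read c → write a, move -1, go to A
A | cc[b]a_   read b → write c, move +1, go to A
A | ccc[a]_   read a → write b, move +1, go to A
A | cccb[_]   read _ → write _, move -1, go to C
C | ccc[b]_
Cell 0 holds c when M halts.

c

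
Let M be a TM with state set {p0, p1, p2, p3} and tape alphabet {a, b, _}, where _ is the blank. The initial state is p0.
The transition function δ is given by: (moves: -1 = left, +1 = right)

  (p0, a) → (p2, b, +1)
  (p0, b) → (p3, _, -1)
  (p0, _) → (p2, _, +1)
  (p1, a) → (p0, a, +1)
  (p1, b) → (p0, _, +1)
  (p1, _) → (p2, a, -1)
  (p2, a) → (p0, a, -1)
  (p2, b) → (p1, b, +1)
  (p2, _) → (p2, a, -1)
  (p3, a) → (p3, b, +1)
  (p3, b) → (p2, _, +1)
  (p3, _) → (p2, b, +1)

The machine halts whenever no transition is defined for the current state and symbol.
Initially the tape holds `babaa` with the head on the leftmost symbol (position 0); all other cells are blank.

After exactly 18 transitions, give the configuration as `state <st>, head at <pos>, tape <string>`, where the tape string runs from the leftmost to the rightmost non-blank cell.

state p3, head at 4, tape babbb_aaa

state=p0 head=0 tape=_[b]abaa___   (p0,b)→(p3,_,-1)
state=p3 head=-1 tape=[_]_abaa___   (p3,_)→(p2,b,+1)
state=p2 head=0 tape=b[_]abaa___   (p2,_)→(p2,a,-1)
state=p2 head=-1 tape=[b]aabaa___   (p2,b)→(p1,b,+1)
state=p1 head=0 tape=b[a]abaa___   (p1,a)→(p0,a,+1)
state=p0 head=1 tape=ba[a]baa___   (p0,a)→(p2,b,+1)
state=p2 head=2 tape=bab[b]aa___   (p2,b)→(p1,b,+1)
state=p1 head=3 tape=babb[a]a___   (p1,a)→(p0,a,+1)
state=p0 head=4 tape=babba[a]___   (p0,a)→(p2,b,+1)
state=p2 head=5 tape=babbab[_]__   (p2,_)→(p2,a,-1)
state=p2 head=4 tape=babba[b]a__   (p2,b)→(p1,b,+1)
state=p1 head=5 tape=babbab[a]__   (p1,a)→(p0,a,+1)
state=p0 head=6 tape=babbaba[_]_   (p0,_)→(p2,_,+1)
state=p2 head=7 tape=babbaba_[_]   (p2,_)→(p2,a,-1)
state=p2 head=6 tape=babbaba[_]a   (p2,_)→(p2,a,-1)
state=p2 head=5 tape=babbab[a]aa   (p2,a)→(p0,a,-1)
state=p0 head=4 tape=babba[b]aaa   (p0,b)→(p3,_,-1)
state=p3 head=3 tape=babb[a]_aaa   (p3,a)→(p3,b,+1)
state=p3 head=4 tape=babbb[_]aaa
After 18 steps: state p3, head at 4, tape babbb_aaa.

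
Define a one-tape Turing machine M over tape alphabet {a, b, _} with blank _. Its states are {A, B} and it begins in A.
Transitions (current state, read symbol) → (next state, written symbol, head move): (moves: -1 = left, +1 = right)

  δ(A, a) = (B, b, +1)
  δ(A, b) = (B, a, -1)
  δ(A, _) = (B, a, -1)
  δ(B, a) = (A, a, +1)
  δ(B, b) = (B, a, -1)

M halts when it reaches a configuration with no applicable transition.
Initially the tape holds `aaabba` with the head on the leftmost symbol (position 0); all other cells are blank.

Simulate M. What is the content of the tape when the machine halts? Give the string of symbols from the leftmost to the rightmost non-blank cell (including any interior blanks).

bababab

state=A head=0 tape=[a]aabba__   (A,a)→(B,b,+1)
state=B head=1 tape=b[a]abba__   (B,a)→(A,a,+1)
state=A head=2 tape=ba[a]bba__   (A,a)→(B,b,+1)
state=B head=3 tape=bab[b]ba__   (B,b)→(B,a,-1)
state=B head=2 tape=ba[b]aba__   (B,b)→(B,a,-1)
state=B head=1 tape=b[a]aaba__   (B,a)→(A,a,+1)
state=A head=2 tape=ba[a]aba__   (A,a)→(B,b,+1)
state=B head=3 tape=bab[a]ba__   (B,a)→(A,a,+1)
state=A head=4 tape=baba[b]a__   (A,b)→(B,a,-1)
state=B head=3 tape=bab[a]aa__   (B,a)→(A,a,+1)
state=A head=4 tape=baba[a]a__   (A,a)→(B,b,+1)
state=B head=5 tape=babab[a]__   (B,a)→(A,a,+1)
state=A head=6 tape=bababa[_]_   (A,_)→(B,a,-1)
state=B head=5 tape=babab[a]a_   (B,a)→(A,a,+1)
state=A head=6 tape=bababa[a]_   (A,a)→(B,b,+1)
state=B head=7 tape=bababab[_]
The non-blank tape span at halt is bababab.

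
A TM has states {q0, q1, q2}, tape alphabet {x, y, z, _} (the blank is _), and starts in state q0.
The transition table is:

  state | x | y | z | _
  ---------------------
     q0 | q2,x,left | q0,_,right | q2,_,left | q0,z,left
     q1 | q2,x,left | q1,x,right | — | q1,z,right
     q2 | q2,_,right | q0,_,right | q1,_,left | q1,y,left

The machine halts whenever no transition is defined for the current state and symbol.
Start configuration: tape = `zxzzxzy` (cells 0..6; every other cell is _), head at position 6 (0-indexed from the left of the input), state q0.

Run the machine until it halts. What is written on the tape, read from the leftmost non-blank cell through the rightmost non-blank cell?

q0 | zxzzxz[y]_   read y → write _, move right, go to q0
q0 | zxzzxz_[_]   read _ → write z, move left, go to q0
q0 | zxzzxz[_]z   read _ → write z, move left, go to q0
q0 | zxzzx[z]zz   read z → write _, move left, go to q2
q2 | zxzz[x]_zz   read x → write _, move right, go to q2
q2 | zxzz_[_]zz   read _ → write y, move left, go to q1
q1 | zxzz[_]yzz   read _ → write z, move right, go to q1
q1 | zxzzz[y]zz   read y → write x, move right, go to q1
q1 | zxzzzx[z]z
The non-blank tape span at halt is zxzzzxzz.

zxzzzxzz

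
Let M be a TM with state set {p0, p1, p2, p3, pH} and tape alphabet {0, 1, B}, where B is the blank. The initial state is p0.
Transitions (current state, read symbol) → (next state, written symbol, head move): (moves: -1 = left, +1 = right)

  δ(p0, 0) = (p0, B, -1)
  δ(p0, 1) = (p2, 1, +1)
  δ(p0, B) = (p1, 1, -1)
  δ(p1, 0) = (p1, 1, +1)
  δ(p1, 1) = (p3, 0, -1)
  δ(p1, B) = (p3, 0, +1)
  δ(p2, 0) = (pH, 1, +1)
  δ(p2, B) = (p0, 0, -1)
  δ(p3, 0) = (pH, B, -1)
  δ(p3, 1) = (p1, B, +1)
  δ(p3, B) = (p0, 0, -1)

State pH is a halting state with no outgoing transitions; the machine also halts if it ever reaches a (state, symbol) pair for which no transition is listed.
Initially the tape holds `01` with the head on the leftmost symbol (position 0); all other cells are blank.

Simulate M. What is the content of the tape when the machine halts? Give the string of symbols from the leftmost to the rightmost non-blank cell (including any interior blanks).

state=p0 head=0 tape=BB[0]1BB   (p0,0)→(p0,B,-1)
state=p0 head=-1 tape=B[B]B1BB   (p0,B)→(p1,1,-1)
state=p1 head=-2 tape=[B]1B1BB   (p1,B)→(p3,0,+1)
state=p3 head=-1 tape=0[1]B1BB   (p3,1)→(p1,B,+1)
state=p1 head=0 tape=0B[B]1BB   (p1,B)→(p3,0,+1)
state=p3 head=1 tape=0B0[1]BB   (p3,1)→(p1,B,+1)
state=p1 head=2 tape=0B0B[B]B   (p1,B)→(p3,0,+1)
state=p3 head=3 tape=0B0B0[B]   (p3,B)→(p0,0,-1)
state=p0 head=2 tape=0B0B[0]0   (p0,0)→(p0,B,-1)
state=p0 head=1 tape=0B0[B]B0   (p0,B)→(p1,1,-1)
state=p1 head=0 tape=0B[0]1B0   (p1,0)→(p1,1,+1)
state=p1 head=1 tape=0B1[1]B0   (p1,1)→(p3,0,-1)
state=p3 head=0 tape=0B[1]0B0   (p3,1)→(p1,B,+1)
state=p1 head=1 tape=0BB[0]B0   (p1,0)→(p1,1,+1)
state=p1 head=2 tape=0BB1[B]0   (p1,B)→(p3,0,+1)
state=p3 head=3 tape=0BB10[0]   (p3,0)→(pH,B,-1)
state=pH head=2 tape=0BB1[0]B
The non-blank tape span at halt is 0BB10.

0BB10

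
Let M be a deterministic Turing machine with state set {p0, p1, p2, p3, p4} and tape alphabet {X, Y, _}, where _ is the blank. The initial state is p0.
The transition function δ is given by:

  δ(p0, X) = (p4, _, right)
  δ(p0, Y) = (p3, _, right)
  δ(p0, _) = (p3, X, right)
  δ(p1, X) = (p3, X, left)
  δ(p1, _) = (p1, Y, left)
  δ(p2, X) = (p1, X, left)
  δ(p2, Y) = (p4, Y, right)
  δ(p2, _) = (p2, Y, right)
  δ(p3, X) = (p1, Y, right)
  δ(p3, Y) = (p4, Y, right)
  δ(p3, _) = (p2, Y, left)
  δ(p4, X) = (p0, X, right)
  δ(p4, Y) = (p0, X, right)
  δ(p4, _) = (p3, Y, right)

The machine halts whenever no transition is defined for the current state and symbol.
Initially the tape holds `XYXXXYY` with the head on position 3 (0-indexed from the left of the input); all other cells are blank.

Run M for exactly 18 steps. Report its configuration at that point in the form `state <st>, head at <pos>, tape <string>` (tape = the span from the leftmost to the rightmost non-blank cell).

state p2, head at 11, tape XYX_X_YYX_XXY

p0 | XYX[X]XYY______   read X → write _, move right, go to p4
p4 | XYX_[X]YY______   read X → write X, move right, go to p0
p0 | XYX_X[Y]Y______   read Y → write _, move right, go to p3
p3 | XYX_X_[Y]______   read Y → write Y, move right, go to p4
p4 | XYX_X_Y[_]_____   read _ → write Y, move right, go to p3
p3 | XYX_X_YY[_]____   read _ → write Y, move left, go to p2
p2 | XYX_X_Y[Y]Y____   read Y → write Y, move right, go to p4
p4 | XYX_X_YY[Y]____   read Y → write X, move right, go to p0
p0 | XYX_X_YYX[_]___   read _ → write X, move right, go to p3
p3 | XYX_X_YYXX[_]__   read _ → write Y, move left, go to p2
p2 | XYX_X_YYX[X]Y__   read X → write X, move left, go to p1
p1 | XYX_X_YY[X]XY__   read X → write X, move left, go to p3
p3 | XYX_X_Y[Y]XXY__   read Y → write Y, move right, go to p4
p4 | XYX_X_YY[X]XY__   read X → write X, move right, go to p0
p0 | XYX_X_YYX[X]Y__   read X → write _, move right, go to p4
p4 | XYX_X_YYX_[Y]__   read Y → write X, move right, go to p0
p0 | XYX_X_YYX_X[_]_   read _ → write X, move right, go to p3
p3 | XYX_X_YYX_XX[_]   read _ → write Y, move left, go to p2
p2 | XYX_X_YYX_X[X]Y
After 18 steps: state p2, head at 11, tape XYX_X_YYX_XXY.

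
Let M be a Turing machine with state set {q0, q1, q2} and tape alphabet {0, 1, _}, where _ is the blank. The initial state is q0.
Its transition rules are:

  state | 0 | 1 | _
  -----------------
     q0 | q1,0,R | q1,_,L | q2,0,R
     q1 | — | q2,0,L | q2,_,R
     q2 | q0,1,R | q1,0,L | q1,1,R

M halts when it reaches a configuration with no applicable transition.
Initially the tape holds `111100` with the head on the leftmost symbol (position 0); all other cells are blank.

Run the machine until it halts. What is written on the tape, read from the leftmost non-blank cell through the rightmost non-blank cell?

111000

state=q0 head=0 tape=_[1]11100   (q0,1)→(q1,_,L)
state=q1 head=-1 tape=[_]_11100   (q1,_)→(q2,_,R)
state=q2 head=0 tape=_[_]11100   (q2,_)→(q1,1,R)
state=q1 head=1 tape=_1[1]1100   (q1,1)→(q2,0,L)
state=q2 head=0 tape=_[1]01100   (q2,1)→(q1,0,L)
state=q1 head=-1 tape=[_]001100   (q1,_)→(q2,_,R)
state=q2 head=0 tape=_[0]01100   (q2,0)→(q0,1,R)
state=q0 head=1 tape=_1[0]1100   (q0,0)→(q1,0,R)
state=q1 head=2 tape=_10[1]100   (q1,1)→(q2,0,L)
state=q2 head=1 tape=_1[0]0100   (q2,0)→(q0,1,R)
state=q0 head=2 tape=_11[0]100   (q0,0)→(q1,0,R)
state=q1 head=3 tape=_110[1]00   (q1,1)→(q2,0,L)
state=q2 head=2 tape=_11[0]000   (q2,0)→(q0,1,R)
state=q0 head=3 tape=_111[0]00   (q0,0)→(q1,0,R)
state=q1 head=4 tape=_1110[0]0
The non-blank tape span at halt is 111000.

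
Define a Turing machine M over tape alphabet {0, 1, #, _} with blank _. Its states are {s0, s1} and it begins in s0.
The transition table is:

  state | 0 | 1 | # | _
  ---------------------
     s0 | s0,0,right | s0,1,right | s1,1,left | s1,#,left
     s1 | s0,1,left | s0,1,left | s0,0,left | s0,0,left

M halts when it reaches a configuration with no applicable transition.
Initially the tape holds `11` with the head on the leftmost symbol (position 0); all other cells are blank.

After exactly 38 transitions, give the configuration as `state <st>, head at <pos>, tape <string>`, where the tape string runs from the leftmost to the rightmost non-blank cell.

state s0, head at 6, tape 111111

state=s0 head=0 tape=[1]1_____   (s0,1)→(s0,1,right)
state=s0 head=1 tape=1[1]_____   (s0,1)→(s0,1,right)
state=s0 head=2 tape=11[_]____   (s0,_)→(s1,#,left)
state=s1 head=1 tape=1[1]#____   (s1,1)→(s0,1,left)
state=s0 head=0 tape=[1]1#____   (s0,1)→(s0,1,right)
state=s0 head=1 tape=1[1]#____   (s0,1)→(s0,1,right)
state=s0 head=2 tape=11[#]____   (s0,#)→(s1,1,left)
state=s1 head=1 tape=1[1]1____   (s1,1)→(s0,1,left)
state=s0 head=0 tape=[1]11____   (s0,1)→(s0,1,right)
state=s0 head=1 tape=1[1]1____   (s0,1)→(s0,1,right)
state=s0 head=2 tape=11[1]____   (s0,1)→(s0,1,right)
state=s0 head=3 tape=111[_]___   (s0,_)→(s1,#,left)
state=s1 head=2 tape=11[1]#___   (s1,1)→(s0,1,left)
state=s0 head=1 tape=1[1]1#___   (s0,1)→(s0,1,right)
state=s0 head=2 tape=11[1]#___   (s0,1)→(s0,1,right)
state=s0 head=3 tape=111[#]___   (s0,#)→(s1,1,left)
state=s1 head=2 tape=11[1]1___   (s1,1)→(s0,1,left)
state=s0 head=1 tape=1[1]11___   (s0,1)→(s0,1,right)
state=s0 head=2 tape=11[1]1___   (s0,1)→(s0,1,right)
state=s0 head=3 tape=111[1]___   (s0,1)→(s0,1,right)
state=s0 head=4 tape=1111[_]__   (s0,_)→(s1,#,left)
state=s1 head=3 tape=111[1]#__   (s1,1)→(s0,1,left)
state=s0 head=2 tape=11[1]1#__   (s0,1)→(s0,1,right)
state=s0 head=3 tape=111[1]#__   (s0,1)→(s0,1,right)
state=s0 head=4 tape=1111[#]__   (s0,#)→(s1,1,left)
state=s1 head=3 tape=111[1]1__   (s1,1)→(s0,1,left)
state=s0 head=2 tape=11[1]11__   (s0,1)→(s0,1,right)
state=s0 head=3 tape=111[1]1__   (s0,1)→(s0,1,right)
state=s0 head=4 tape=1111[1]__   (s0,1)→(s0,1,right)
state=s0 head=5 tape=11111[_]_   (s0,_)→(s1,#,left)
state=s1 head=4 tape=1111[1]#_   (s1,1)→(s0,1,left)
state=s0 head=3 tape=111[1]1#_   (s0,1)→(s0,1,right)
state=s0 head=4 tape=1111[1]#_   (s0,1)→(s0,1,right)
state=s0 head=5 tape=11111[#]_   (s0,#)→(s1,1,left)
state=s1 head=4 tape=1111[1]1_   (s1,1)→(s0,1,left)
state=s0 head=3 tape=111[1]11_   (s0,1)→(s0,1,right)
state=s0 head=4 tape=1111[1]1_   (s0,1)→(s0,1,right)
state=s0 head=5 tape=11111[1]_   (s0,1)→(s0,1,right)
state=s0 head=6 tape=111111[_]
After 38 steps: state s0, head at 6, tape 111111.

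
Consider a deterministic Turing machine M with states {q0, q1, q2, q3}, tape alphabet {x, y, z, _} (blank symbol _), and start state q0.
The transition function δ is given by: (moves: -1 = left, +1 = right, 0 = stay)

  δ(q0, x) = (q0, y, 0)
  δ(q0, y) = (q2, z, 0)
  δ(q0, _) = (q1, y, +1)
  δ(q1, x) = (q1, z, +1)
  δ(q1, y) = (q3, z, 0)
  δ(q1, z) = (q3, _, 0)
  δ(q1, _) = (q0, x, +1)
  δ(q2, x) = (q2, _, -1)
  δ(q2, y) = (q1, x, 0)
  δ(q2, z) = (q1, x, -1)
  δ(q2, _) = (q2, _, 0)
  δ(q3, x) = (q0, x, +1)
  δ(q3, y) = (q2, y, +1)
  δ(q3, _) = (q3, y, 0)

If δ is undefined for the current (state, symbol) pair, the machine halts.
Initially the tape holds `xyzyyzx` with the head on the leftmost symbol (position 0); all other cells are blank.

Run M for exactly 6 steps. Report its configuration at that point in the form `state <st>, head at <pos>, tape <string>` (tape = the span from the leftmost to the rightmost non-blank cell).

state=q0 head=0 tape=_[x]yzyyzx   (q0,x)→(q0,y,0)
state=q0 head=0 tape=_[y]yzyyzx   (q0,y)→(q2,z,0)
state=q2 head=0 tape=_[z]yzyyzx   (q2,z)→(q1,x,-1)
state=q1 head=-1 tape=[_]xyzyyzx   (q1,_)→(q0,x,+1)
state=q0 head=0 tape=x[x]yzyyzx   (q0,x)→(q0,y,0)
state=q0 head=0 tape=x[y]yzyyzx   (q0,y)→(q2,z,0)
state=q2 head=0 tape=x[z]yzyyzx
After 6 steps: state q2, head at 0, tape xzyzyyzx.

state q2, head at 0, tape xzyzyyzx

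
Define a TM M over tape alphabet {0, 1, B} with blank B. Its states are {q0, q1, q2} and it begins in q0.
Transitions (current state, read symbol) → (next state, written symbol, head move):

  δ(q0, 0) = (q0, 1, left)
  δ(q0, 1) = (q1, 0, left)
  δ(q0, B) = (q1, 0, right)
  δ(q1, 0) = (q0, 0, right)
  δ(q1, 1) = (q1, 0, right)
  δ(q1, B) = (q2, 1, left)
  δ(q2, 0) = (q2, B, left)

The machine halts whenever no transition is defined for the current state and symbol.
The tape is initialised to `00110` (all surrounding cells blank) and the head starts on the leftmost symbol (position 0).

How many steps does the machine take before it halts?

27

state=q0 head=0 tape=BBB[0]0110BB   (q0,0)→(q0,1,left)
state=q0 head=-1 tape=BB[B]10110BB   (q0,B)→(q1,0,right)
state=q1 head=0 tape=BB0[1]0110BB   (q1,1)→(q1,0,right)
state=q1 head=1 tape=BB00[0]110BB   (q1,0)→(q0,0,right)
state=q0 head=2 tape=BB000[1]10BB   (q0,1)→(q1,0,left)
state=q1 head=1 tape=BB00[0]010BB   (q1,0)→(q0,0,right)
state=q0 head=2 tape=BB000[0]10BB   (q0,0)→(q0,1,left)
state=q0 head=1 tape=BB00[0]110BB   (q0,0)→(q0,1,left)
state=q0 head=0 tape=BB0[0]1110BB   (q0,0)→(q0,1,left)
state=q0 head=-1 tape=BB[0]11110BB   (q0,0)→(q0,1,left)
state=q0 head=-2 tape=B[B]111110BB   (q0,B)→(q1,0,right)
state=q1 head=-1 tape=B0[1]11110BB   (q1,1)→(q1,0,right)
state=q1 head=0 tape=B00[1]1110BB   (q1,1)→(q1,0,right)
state=q1 head=1 tape=B000[1]110BB   (q1,1)→(q1,0,right)
state=q1 head=2 tape=B0000[1]10BB   (q1,1)→(q1,0,right)
state=q1 head=3 tape=B00000[1]0BB   (q1,1)→(q1,0,right)
state=q1 head=4 tape=B000000[0]BB   (q1,0)→(q0,0,right)
state=q0 head=5 tape=B0000000[B]B   (q0,B)→(q1,0,right)
state=q1 head=6 tape=B00000000[B]   (q1,B)→(q2,1,left)
state=q2 head=5 tape=B0000000[0]1   (q2,0)→(q2,B,left)
state=q2 head=4 tape=B000000[0]B1   (q2,0)→(q2,B,left)
state=q2 head=3 tape=B00000[0]BB1   (q2,0)→(q2,B,left)
state=q2 head=2 tape=B0000[0]BBB1   (q2,0)→(q2,B,left)
state=q2 head=1 tape=B000[0]BBBB1   (q2,0)→(q2,B,left)
state=q2 head=0 tape=B00[0]BBBBB1   (q2,0)→(q2,B,left)
state=q2 head=-1 tape=B0[0]BBBBBB1   (q2,0)→(q2,B,left)
state=q2 head=-2 tape=B[0]BBBBBBB1   (q2,0)→(q2,B,left)
state=q2 head=-3 tape=[B]BBBBBBBB1
M halts after 27 transitions.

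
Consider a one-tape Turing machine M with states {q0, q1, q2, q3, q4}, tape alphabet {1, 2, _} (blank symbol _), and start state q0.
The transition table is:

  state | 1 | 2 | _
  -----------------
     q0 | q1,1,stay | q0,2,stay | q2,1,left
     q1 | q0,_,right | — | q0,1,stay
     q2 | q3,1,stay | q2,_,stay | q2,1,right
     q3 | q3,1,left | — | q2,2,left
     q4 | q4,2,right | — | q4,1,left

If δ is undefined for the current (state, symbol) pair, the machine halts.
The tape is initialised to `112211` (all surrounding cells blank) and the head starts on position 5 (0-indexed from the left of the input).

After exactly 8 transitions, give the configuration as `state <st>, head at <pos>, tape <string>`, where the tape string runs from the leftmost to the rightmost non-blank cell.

state=q0 head=5 tape=11221[1]_   (q0,1)→(q1,1,stay)
state=q1 head=5 tape=11221[1]_   (q1,1)→(q0,_,right)
state=q0 head=6 tape=11221_[_]   (q0,_)→(q2,1,left)
state=q2 head=5 tape=11221[_]1   (q2,_)→(q2,1,right)
state=q2 head=6 tape=112211[1]   (q2,1)→(q3,1,stay)
state=q3 head=6 tape=112211[1]   (q3,1)→(q3,1,left)
state=q3 head=5 tape=11221[1]1   (q3,1)→(q3,1,left)
state=q3 head=4 tape=1122[1]11   (q3,1)→(q3,1,left)
state=q3 head=3 tape=112[2]111
After 8 steps: state q3, head at 3, tape 1122111.

state q3, head at 3, tape 1122111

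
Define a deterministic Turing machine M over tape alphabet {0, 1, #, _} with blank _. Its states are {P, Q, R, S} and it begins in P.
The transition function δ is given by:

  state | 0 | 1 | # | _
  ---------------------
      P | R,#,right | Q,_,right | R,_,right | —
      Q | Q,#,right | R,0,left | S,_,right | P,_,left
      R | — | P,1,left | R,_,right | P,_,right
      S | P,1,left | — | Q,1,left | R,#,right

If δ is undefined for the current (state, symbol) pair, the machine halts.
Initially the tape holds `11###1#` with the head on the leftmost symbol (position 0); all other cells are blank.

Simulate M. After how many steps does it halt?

8

P | [1]1###1#   read 1 → write _, move right, go to Q
Q | _[1]###1#   read 1 → write 0, move left, go to R
R | [_]0###1#   read _ → write _, move right, go to P
P | _[0]###1#   read 0 → write #, move right, go to R
R | _#[#]##1#   read # → write _, move right, go to R
R | _#_[#]#1#   read # → write _, move right, go to R
R | _#__[#]1#   read # → write _, move right, go to R
R | _#___[1]#   read 1 → write 1, move left, go to P
P | _#__[_]1#
M halts after 8 transitions.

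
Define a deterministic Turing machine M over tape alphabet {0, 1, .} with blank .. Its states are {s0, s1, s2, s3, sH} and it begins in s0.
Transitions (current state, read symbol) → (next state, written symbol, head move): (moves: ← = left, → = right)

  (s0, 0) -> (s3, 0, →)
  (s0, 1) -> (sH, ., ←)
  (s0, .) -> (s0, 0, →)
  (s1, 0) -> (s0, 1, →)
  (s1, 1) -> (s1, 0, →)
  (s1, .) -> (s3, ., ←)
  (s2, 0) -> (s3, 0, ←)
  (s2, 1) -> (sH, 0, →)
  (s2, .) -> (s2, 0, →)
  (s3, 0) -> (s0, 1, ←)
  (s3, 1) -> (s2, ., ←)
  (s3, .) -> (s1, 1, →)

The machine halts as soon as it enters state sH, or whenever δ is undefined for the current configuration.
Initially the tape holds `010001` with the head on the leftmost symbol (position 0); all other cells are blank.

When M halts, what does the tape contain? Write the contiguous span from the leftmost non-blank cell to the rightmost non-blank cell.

1.10.01

state=s0 head=0 tape=.[0]10001   (s0,0)→(s3,0,→)
state=s3 head=1 tape=.0[1]0001   (s3,1)→(s2,.,←)
state=s2 head=0 tape=.[0].0001   (s2,0)→(s3,0,←)
state=s3 head=-1 tape=[.]0.0001   (s3,.)→(s1,1,→)
state=s1 head=0 tape=1[0].0001   (s1,0)→(s0,1,→)
state=s0 head=1 tape=11[.]0001   (s0,.)→(s0,0,→)
state=s0 head=2 tape=110[0]001   (s0,0)→(s3,0,→)
state=s3 head=3 tape=1100[0]01   (s3,0)→(s0,1,←)
state=s0 head=2 tape=110[0]101   (s0,0)→(s3,0,→)
state=s3 head=3 tape=1100[1]01   (s3,1)→(s2,.,←)
state=s2 head=2 tape=110[0].01   (s2,0)→(s3,0,←)
state=s3 head=1 tape=11[0]0.01   (s3,0)→(s0,1,←)
state=s0 head=0 tape=1[1]10.01   (s0,1)→(sH,.,←)
state=sH head=-1 tape=[1].10.01
The non-blank tape span at halt is 1.10.01.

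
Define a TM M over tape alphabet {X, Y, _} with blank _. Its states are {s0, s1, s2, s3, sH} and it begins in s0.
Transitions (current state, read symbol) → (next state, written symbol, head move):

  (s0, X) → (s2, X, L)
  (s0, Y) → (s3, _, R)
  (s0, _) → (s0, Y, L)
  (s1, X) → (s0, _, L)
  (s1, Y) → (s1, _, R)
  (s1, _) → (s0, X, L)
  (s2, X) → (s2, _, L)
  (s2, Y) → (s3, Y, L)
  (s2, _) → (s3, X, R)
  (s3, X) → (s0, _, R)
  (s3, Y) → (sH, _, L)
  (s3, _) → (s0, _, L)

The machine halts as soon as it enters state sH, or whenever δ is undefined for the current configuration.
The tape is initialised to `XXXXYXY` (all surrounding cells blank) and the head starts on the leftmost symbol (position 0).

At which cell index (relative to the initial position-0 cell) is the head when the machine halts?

-2

state=s0 head=0 tape=____[X]XXXYXY_   (s0,X)→(s2,X,L)
state=s2 head=-1 tape=___[_]XXXXYXY_   (s2,_)→(s3,X,R)
state=s3 head=0 tape=___X[X]XXXYXY_   (s3,X)→(s0,_,R)
state=s0 head=1 tape=___X_[X]XXYXY_   (s0,X)→(s2,X,L)
state=s2 head=0 tape=___X[_]XXXYXY_   (s2,_)→(s3,X,R)
state=s3 head=1 tape=___XX[X]XXYXY_   (s3,X)→(s0,_,R)
state=s0 head=2 tape=___XX_[X]XYXY_   (s0,X)→(s2,X,L)
state=s2 head=1 tape=___XX[_]XXYXY_   (s2,_)→(s3,X,R)
state=s3 head=2 tape=___XXX[X]XYXY_   (s3,X)→(s0,_,R)
state=s0 head=3 tape=___XXX_[X]YXY_   (s0,X)→(s2,X,L)
state=s2 head=2 tape=___XXX[_]XYXY_   (s2,_)→(s3,X,R)
state=s3 head=3 tape=___XXXX[X]YXY_   (s3,X)→(s0,_,R)
state=s0 head=4 tape=___XXXX_[Y]XY_   (s0,Y)→(s3,_,R)
state=s3 head=5 tape=___XXXX__[X]Y_   (s3,X)→(s0,_,R)
state=s0 head=6 tape=___XXXX___[Y]_   (s0,Y)→(s3,_,R)
state=s3 head=7 tape=___XXXX____[_]   (s3,_)→(s0,_,L)
state=s0 head=6 tape=___XXXX___[_]_   (s0,_)→(s0,Y,L)
state=s0 head=5 tape=___XXXX__[_]Y_   (s0,_)→(s0,Y,L)
state=s0 head=4 tape=___XXXX_[_]YY_   (s0,_)→(s0,Y,L)
state=s0 head=3 tape=___XXXX[_]YYY_   (s0,_)→(s0,Y,L)
state=s0 head=2 tape=___XXX[X]YYYY_   (s0,X)→(s2,X,L)
state=s2 head=1 tape=___XX[X]XYYYY_   (s2,X)→(s2,_,L)
state=s2 head=0 tape=___X[X]_XYYYY_   (s2,X)→(s2,_,L)
state=s2 head=-1 tape=___[X]__XYYYY_   (s2,X)→(s2,_,L)
state=s2 head=-2 tape=__[_]___XYYYY_   (s2,_)→(s3,X,R)
state=s3 head=-1 tape=__X[_]__XYYYY_   (s3,_)→(s0,_,L)
state=s0 head=-2 tape=__[X]___XYYYY_   (s0,X)→(s2,X,L)
state=s2 head=-3 tape=_[_]X___XYYYY_   (s2,_)→(s3,X,R)
state=s3 head=-2 tape=_X[X]___XYYYY_   (s3,X)→(s0,_,R)
state=s0 head=-1 tape=_X_[_]__XYYYY_   (s0,_)→(s0,Y,L)
state=s0 head=-2 tape=_X[_]Y__XYYYY_   (s0,_)→(s0,Y,L)
state=s0 head=-3 tape=_[X]YY__XYYYY_   (s0,X)→(s2,X,L)
state=s2 head=-4 tape=[_]XYY__XYYYY_   (s2,_)→(s3,X,R)
state=s3 head=-3 tape=X[X]YY__XYYYY_   (s3,X)→(s0,_,R)
state=s0 head=-2 tape=X_[Y]Y__XYYYY_   (s0,Y)→(s3,_,R)
state=s3 head=-1 tape=X__[Y]__XYYYY_   (s3,Y)→(sH,_,L)
state=sH head=-2 tape=X_[_]___XYYYY_
At halt the head is at cell -2.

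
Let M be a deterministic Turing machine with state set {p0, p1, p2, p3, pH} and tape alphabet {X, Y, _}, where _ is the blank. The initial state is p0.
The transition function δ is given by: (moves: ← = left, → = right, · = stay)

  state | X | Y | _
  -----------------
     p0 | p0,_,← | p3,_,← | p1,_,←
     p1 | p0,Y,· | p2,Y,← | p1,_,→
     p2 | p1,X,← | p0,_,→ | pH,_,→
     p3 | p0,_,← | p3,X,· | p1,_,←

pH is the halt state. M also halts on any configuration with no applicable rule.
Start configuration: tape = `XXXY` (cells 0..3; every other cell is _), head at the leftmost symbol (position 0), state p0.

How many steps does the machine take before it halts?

19

p0 | __[X]XXY   read X → write _, move ←, go to p0
p0 | _[_]_XXY   read _ → write _, move ←, go to p1
p1 | [_]__XXY   read _ → write _, move →, go to p1
p1 | _[_]_XXY   read _ → write _, move →, go to p1
p1 | __[_]XXY   read _ → write _, move →, go to p1
p1 | ___[X]XY   read X → write Y, move ·, go to p0
p0 | ___[Y]XY   read Y → write _, move ←, go to p3
p3 | __[_]_XY   read _ → write _, move ←, go to p1
p1 | _[_]__XY   read _ → write _, move →, go to p1
p1 | __[_]_XY   read _ → write _, move →, go to p1
p1 | ___[_]XY   read _ → write _, move →, go to p1
p1 | ____[X]Y   read X → write Y, move ·, go to p0
p0 | ____[Y]Y   read Y → write _, move ←, go to p3
p3 | ___[_]_Y   read _ → write _, move ←, go to p1
p1 | __[_]__Y   read _ → write _, move →, go to p1
p1 | ___[_]_Y   read _ → write _, move →, go to p1
p1 | ____[_]Y   read _ → write _, move →, go to p1
p1 | _____[Y]   read Y → write Y, move ←, go to p2
p2 | ____[_]Y   read _ → write _, move →, go to pH
pH | _____[Y]
M halts after 19 transitions.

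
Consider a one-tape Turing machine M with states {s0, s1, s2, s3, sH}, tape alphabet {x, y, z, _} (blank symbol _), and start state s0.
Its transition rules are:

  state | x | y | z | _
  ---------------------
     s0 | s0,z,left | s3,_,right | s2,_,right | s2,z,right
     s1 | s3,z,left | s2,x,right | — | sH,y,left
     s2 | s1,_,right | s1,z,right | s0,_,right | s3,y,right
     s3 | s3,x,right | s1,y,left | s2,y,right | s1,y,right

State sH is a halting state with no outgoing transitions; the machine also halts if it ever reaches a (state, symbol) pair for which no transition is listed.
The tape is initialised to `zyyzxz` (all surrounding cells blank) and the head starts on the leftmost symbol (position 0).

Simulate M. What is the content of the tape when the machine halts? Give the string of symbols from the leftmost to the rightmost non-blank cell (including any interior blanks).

zxz__yyy

state=s0 head=0 tape=[z]yyzxz___   (s0,z)→(s2,_,right)
state=s2 head=1 tape=_[y]yzxz___   (s2,y)→(s1,z,right)
state=s1 head=2 tape=_z[y]zxz___   (s1,y)→(s2,x,right)
state=s2 head=3 tape=_zx[z]xz___   (s2,z)→(s0,_,right)
state=s0 head=4 tape=_zx_[x]z___   (s0,x)→(s0,z,left)
state=s0 head=3 tape=_zx[_]zz___   (s0,_)→(s2,z,right)
state=s2 head=4 tape=_zxz[z]z___   (s2,z)→(s0,_,right)
state=s0 head=5 tape=_zxz_[z]___   (s0,z)→(s2,_,right)
state=s2 head=6 tape=_zxz__[_]__   (s2,_)→(s3,y,right)
state=s3 head=7 tape=_zxz__y[_]_   (s3,_)→(s1,y,right)
state=s1 head=8 tape=_zxz__yy[_]   (s1,_)→(sH,y,left)
state=sH head=7 tape=_zxz__y[y]y
The non-blank tape span at halt is zxz__yyy.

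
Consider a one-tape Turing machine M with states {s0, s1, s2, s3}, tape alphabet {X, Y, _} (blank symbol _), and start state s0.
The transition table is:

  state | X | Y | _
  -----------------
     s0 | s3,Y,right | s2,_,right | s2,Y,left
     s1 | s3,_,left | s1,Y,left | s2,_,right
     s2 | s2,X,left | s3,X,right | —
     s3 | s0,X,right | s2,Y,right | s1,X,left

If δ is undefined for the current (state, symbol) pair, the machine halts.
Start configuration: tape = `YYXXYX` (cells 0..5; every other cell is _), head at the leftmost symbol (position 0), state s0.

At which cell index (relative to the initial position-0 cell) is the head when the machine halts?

7

s0 | [Y]YXXYX__   read Y → write _, move right, go to s2
s2 | _[Y]XXYX__   read Y → write X, move right, go to s3
s3 | _X[X]XYX__   read X → write X, move right, go to s0
s0 | _XX[X]YX__   read X → write Y, move right, go to s3
s3 | _XXY[Y]X__   read Y → write Y, move right, go to s2
s2 | _XXYY[X]__   read X → write X, move left, go to s2
s2 | _XXY[Y]X__   read Y → write X, move right, go to s3
s3 | _XXYX[X]__   read X → write X, move right, go to s0
s0 | _XXYXX[_]_   read _ → write Y, move left, go to s2
s2 | _XXYX[X]Y_   read X → write X, move left, go to s2
s2 | _XXY[X]XY_   read X → write X, move left, go to s2
s2 | _XX[Y]XXY_   read Y → write X, move right, go to s3
s3 | _XXX[X]XY_   read X → write X, move right, go to s0
s0 | _XXXX[X]Y_   read X → write Y, move right, go to s3
s3 | _XXXXY[Y]_   read Y → write Y, move right, go to s2
s2 | _XXXXYY[_]
At halt the head is at cell 7.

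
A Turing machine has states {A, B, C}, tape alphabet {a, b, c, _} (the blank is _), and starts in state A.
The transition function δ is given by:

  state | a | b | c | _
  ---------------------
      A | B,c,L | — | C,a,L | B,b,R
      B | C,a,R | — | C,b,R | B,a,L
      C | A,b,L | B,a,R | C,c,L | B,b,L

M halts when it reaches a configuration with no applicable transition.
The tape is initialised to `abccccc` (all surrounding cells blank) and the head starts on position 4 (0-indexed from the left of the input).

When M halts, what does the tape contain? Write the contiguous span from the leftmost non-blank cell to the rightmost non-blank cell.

aaabbcc

A | abcc[c]cc   read c → write a, move L, go to C
C | abc[c]acc   read c → write c, move L, go to C
C | ab[c]cacc   read c → write c, move L, go to C
C | a[b]ccacc   read b → write a, move R, go to B
B | aa[c]cacc   read c → write b, move R, go to C
C | aab[c]acc   read c → write c, move L, go to C
C | aa[b]cacc   read b → write a, move R, go to B
B | aaa[c]acc   read c → write b, move R, go to C
C | aaab[a]cc   read a → write b, move L, go to A
A | aaa[b]bcc
The non-blank tape span at halt is aaabbcc.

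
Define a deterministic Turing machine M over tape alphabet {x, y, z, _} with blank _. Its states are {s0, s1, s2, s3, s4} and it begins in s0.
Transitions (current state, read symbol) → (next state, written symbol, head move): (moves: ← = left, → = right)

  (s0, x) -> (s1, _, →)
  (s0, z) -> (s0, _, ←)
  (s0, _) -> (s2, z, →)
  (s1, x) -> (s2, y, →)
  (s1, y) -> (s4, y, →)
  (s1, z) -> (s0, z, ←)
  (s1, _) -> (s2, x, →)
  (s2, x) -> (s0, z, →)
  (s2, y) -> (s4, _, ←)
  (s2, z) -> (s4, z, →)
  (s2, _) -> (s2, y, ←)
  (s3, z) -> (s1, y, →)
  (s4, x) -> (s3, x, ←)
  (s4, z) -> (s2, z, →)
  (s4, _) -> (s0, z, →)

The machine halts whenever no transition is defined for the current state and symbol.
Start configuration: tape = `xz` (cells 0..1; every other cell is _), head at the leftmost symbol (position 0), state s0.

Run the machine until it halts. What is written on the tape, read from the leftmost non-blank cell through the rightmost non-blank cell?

zzzzy

state=s0 head=0 tape=[x]z___   (s0,x)→(s1,_,→)
state=s1 head=1 tape=_[z]___   (s1,z)→(s0,z,←)
state=s0 head=0 tape=[_]z___   (s0,_)→(s2,z,→)
state=s2 head=1 tape=z[z]___   (s2,z)→(s4,z,→)
state=s4 head=2 tape=zz[_]__   (s4,_)→(s0,z,→)
state=s0 head=3 tape=zzz[_]_   (s0,_)→(s2,z,→)
state=s2 head=4 tape=zzzz[_]   (s2,_)→(s2,y,←)
state=s2 head=3 tape=zzz[z]y   (s2,z)→(s4,z,→)
state=s4 head=4 tape=zzzz[y]
The non-blank tape span at halt is zzzzy.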